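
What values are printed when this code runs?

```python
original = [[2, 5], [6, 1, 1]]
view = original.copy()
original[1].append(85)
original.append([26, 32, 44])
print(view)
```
[[2, 5], [6, 1, 1, 85]]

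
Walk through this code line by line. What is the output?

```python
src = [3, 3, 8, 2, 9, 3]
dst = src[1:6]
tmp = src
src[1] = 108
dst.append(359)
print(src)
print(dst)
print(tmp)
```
[3, 108, 8, 2, 9, 3]
[3, 8, 2, 9, 3, 359]
[3, 108, 8, 2, 9, 3]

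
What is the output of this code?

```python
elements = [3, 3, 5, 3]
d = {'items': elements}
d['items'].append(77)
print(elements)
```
[3, 3, 5, 3, 77]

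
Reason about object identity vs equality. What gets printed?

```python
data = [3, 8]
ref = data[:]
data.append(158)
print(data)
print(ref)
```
[3, 8, 158]
[3, 8]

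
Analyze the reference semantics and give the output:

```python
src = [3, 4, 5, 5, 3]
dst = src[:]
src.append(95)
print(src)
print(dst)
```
[3, 4, 5, 5, 3, 95]
[3, 4, 5, 5, 3]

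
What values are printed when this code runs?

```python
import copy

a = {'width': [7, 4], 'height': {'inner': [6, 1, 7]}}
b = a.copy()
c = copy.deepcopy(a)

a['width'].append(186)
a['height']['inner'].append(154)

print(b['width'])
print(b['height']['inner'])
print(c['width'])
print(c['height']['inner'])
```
[7, 4, 186]
[6, 1, 7, 154]
[7, 4]
[6, 1, 7]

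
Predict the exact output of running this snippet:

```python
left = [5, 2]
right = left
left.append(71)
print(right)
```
[5, 2, 71]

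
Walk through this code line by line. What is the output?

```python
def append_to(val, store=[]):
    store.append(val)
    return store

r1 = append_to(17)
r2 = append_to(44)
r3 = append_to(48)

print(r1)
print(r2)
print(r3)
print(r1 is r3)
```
[17, 44, 48]
[17, 44, 48]
[17, 44, 48]
True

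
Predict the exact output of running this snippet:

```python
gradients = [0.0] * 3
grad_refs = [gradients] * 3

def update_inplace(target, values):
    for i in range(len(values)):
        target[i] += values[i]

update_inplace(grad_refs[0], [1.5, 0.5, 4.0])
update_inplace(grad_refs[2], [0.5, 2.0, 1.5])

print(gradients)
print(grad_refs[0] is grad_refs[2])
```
[2.0, 2.5, 5.5]
True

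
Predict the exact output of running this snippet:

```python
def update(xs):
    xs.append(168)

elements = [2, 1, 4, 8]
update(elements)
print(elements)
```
[2, 1, 4, 8, 168]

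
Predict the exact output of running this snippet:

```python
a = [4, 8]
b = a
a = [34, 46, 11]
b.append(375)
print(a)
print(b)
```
[34, 46, 11]
[4, 8, 375]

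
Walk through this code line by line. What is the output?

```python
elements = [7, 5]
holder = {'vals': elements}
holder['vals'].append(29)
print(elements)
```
[7, 5, 29]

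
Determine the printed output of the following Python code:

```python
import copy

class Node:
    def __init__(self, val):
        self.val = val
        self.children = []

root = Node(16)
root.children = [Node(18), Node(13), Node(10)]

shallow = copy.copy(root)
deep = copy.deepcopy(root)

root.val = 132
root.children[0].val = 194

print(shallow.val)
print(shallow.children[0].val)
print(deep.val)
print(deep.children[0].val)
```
16
194
16
18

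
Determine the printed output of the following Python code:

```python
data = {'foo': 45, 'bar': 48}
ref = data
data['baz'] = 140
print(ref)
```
{'foo': 45, 'bar': 48, 'baz': 140}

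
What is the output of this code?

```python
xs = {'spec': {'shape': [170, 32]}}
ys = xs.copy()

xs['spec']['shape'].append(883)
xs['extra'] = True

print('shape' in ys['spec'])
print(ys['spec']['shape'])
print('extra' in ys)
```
True
[170, 32, 883]
False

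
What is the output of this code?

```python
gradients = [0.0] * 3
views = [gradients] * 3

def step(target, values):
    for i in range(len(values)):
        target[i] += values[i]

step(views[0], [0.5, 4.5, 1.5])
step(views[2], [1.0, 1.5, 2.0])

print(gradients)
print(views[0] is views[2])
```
[1.5, 6.0, 3.5]
True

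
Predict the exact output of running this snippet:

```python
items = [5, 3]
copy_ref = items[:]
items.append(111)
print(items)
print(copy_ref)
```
[5, 3, 111]
[5, 3]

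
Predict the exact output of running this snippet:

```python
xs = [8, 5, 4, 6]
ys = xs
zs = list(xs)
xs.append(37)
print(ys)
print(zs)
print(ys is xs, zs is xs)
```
[8, 5, 4, 6, 37]
[8, 5, 4, 6]
True False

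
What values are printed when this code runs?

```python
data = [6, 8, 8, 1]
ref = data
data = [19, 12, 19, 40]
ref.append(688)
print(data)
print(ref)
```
[19, 12, 19, 40]
[6, 8, 8, 1, 688]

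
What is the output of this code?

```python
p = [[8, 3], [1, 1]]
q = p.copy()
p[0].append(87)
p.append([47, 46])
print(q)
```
[[8, 3, 87], [1, 1]]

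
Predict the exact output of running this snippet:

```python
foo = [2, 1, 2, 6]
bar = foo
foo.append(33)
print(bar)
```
[2, 1, 2, 6, 33]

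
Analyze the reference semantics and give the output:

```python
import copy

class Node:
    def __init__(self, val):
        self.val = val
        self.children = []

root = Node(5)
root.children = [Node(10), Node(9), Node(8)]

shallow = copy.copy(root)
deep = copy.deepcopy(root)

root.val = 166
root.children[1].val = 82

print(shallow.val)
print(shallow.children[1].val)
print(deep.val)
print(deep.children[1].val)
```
5
82
5
9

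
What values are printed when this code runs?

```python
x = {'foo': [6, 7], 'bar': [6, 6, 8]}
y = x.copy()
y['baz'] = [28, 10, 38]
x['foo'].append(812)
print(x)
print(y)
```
{'foo': [6, 7, 812], 'bar': [6, 6, 8]}
{'foo': [6, 7, 812], 'bar': [6, 6, 8], 'baz': [28, 10, 38]}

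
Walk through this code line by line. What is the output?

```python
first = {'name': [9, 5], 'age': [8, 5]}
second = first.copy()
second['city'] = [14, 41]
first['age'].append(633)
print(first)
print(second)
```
{'name': [9, 5], 'age': [8, 5, 633]}
{'name': [9, 5], 'age': [8, 5, 633], 'city': [14, 41]}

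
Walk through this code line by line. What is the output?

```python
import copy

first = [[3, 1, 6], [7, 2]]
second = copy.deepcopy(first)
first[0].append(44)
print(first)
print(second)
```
[[3, 1, 6, 44], [7, 2]]
[[3, 1, 6], [7, 2]]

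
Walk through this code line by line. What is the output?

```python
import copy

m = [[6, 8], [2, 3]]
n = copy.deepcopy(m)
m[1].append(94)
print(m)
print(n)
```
[[6, 8], [2, 3, 94]]
[[6, 8], [2, 3]]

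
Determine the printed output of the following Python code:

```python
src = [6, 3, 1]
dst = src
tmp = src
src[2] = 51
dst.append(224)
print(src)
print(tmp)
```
[6, 3, 51, 224]
[6, 3, 51, 224]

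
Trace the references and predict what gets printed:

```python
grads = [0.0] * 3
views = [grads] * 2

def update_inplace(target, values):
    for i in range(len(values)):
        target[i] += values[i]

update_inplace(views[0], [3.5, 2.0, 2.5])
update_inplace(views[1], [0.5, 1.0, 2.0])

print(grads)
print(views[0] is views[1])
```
[4.0, 3.0, 4.5]
True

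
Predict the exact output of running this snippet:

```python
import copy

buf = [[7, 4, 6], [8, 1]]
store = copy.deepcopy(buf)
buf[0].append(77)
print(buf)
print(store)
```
[[7, 4, 6, 77], [8, 1]]
[[7, 4, 6], [8, 1]]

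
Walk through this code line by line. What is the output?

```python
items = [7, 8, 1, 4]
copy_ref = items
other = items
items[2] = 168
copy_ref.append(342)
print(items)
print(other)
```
[7, 8, 168, 4, 342]
[7, 8, 168, 4, 342]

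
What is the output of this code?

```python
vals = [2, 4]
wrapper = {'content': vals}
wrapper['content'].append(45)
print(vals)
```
[2, 4, 45]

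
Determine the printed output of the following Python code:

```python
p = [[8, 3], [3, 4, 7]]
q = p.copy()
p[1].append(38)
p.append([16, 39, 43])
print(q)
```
[[8, 3], [3, 4, 7, 38]]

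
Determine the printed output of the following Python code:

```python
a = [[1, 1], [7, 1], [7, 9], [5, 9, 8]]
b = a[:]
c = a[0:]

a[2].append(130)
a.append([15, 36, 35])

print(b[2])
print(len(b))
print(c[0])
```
[7, 9, 130]
4
[1, 1]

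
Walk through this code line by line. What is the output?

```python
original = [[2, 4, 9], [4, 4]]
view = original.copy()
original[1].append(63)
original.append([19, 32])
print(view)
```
[[2, 4, 9], [4, 4, 63]]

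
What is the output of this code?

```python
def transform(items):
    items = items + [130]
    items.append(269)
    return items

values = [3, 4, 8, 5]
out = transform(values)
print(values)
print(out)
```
[3, 4, 8, 5]
[3, 4, 8, 5, 130, 269]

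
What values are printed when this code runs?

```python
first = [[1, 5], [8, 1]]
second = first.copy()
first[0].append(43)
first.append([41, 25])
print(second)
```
[[1, 5, 43], [8, 1]]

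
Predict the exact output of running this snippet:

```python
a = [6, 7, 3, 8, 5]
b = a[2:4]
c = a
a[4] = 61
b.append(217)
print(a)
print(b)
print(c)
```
[6, 7, 3, 8, 61]
[3, 8, 217]
[6, 7, 3, 8, 61]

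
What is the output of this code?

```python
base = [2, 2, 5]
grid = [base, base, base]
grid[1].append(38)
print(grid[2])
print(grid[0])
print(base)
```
[2, 2, 5, 38]
[2, 2, 5, 38]
[2, 2, 5, 38]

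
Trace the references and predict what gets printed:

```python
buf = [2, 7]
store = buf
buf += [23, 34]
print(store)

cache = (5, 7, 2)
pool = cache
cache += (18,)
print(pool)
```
[2, 7, 23, 34]
(5, 7, 2)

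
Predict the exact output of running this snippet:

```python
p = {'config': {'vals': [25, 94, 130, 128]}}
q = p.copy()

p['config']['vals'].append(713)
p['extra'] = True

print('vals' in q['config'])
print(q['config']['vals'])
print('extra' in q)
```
True
[25, 94, 130, 128, 713]
False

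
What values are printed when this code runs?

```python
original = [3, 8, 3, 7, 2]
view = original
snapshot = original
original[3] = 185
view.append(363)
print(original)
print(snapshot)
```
[3, 8, 3, 185, 2, 363]
[3, 8, 3, 185, 2, 363]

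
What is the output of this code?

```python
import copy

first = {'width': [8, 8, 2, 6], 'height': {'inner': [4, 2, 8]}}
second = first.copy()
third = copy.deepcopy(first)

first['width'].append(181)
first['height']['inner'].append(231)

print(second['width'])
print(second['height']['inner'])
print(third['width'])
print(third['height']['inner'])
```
[8, 8, 2, 6, 181]
[4, 2, 8, 231]
[8, 8, 2, 6]
[4, 2, 8]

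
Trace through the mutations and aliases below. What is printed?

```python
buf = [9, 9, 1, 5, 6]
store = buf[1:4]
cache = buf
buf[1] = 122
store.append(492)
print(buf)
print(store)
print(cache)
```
[9, 122, 1, 5, 6]
[9, 1, 5, 492]
[9, 122, 1, 5, 6]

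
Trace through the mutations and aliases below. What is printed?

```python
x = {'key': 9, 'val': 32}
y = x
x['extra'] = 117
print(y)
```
{'key': 9, 'val': 32, 'extra': 117}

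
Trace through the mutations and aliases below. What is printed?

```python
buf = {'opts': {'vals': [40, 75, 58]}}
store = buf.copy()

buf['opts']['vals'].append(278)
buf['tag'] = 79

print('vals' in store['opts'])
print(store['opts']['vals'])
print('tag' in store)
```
True
[40, 75, 58, 278]
False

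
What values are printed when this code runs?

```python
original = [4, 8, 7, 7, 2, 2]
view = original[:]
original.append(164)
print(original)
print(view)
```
[4, 8, 7, 7, 2, 2, 164]
[4, 8, 7, 7, 2, 2]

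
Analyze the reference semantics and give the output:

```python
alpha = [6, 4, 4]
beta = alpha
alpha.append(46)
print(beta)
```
[6, 4, 4, 46]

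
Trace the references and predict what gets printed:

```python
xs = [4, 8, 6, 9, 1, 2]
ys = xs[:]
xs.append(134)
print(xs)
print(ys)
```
[4, 8, 6, 9, 1, 2, 134]
[4, 8, 6, 9, 1, 2]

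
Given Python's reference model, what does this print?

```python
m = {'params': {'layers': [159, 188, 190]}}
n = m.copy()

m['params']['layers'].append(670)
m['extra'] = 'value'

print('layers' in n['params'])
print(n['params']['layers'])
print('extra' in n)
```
True
[159, 188, 190, 670]
False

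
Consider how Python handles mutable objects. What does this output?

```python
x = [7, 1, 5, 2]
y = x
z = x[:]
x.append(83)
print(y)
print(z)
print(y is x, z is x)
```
[7, 1, 5, 2, 83]
[7, 1, 5, 2]
True False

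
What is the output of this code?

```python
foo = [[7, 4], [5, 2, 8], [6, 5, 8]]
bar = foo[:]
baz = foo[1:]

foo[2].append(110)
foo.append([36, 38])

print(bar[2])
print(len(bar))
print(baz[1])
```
[6, 5, 8, 110]
3
[6, 5, 8, 110]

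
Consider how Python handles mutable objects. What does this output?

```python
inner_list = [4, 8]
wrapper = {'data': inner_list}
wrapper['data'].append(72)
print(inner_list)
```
[4, 8, 72]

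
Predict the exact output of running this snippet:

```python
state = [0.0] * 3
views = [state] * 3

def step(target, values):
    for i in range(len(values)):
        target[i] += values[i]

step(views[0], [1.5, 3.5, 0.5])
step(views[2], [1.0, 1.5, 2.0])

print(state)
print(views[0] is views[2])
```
[2.5, 5.0, 2.5]
True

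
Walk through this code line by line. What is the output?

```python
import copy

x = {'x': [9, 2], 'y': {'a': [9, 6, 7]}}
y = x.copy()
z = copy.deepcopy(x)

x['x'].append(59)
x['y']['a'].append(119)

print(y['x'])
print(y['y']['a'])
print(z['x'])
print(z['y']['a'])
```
[9, 2, 59]
[9, 6, 7, 119]
[9, 2]
[9, 6, 7]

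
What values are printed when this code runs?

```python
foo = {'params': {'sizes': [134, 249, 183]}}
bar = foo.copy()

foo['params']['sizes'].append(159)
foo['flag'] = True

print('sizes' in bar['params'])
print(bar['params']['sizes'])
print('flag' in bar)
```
True
[134, 249, 183, 159]
False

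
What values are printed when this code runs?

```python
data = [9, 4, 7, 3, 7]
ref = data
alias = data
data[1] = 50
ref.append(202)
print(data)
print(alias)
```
[9, 50, 7, 3, 7, 202]
[9, 50, 7, 3, 7, 202]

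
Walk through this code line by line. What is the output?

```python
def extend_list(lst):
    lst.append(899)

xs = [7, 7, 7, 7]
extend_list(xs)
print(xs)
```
[7, 7, 7, 7, 899]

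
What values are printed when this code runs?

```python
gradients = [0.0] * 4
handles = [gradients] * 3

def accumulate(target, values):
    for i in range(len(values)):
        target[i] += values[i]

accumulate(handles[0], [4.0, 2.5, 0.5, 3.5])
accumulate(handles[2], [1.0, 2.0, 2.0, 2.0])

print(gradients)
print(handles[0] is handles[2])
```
[5.0, 4.5, 2.5, 5.5]
True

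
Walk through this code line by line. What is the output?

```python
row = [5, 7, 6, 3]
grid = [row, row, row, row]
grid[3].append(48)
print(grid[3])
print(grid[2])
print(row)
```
[5, 7, 6, 3, 48]
[5, 7, 6, 3, 48]
[5, 7, 6, 3, 48]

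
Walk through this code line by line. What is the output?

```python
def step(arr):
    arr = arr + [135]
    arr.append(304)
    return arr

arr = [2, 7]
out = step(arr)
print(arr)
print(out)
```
[2, 7]
[2, 7, 135, 304]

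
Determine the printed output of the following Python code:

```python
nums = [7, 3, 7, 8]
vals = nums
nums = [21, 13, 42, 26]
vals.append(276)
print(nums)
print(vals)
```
[21, 13, 42, 26]
[7, 3, 7, 8, 276]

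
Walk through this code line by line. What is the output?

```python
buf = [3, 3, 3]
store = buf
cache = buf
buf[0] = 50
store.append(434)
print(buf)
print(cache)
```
[50, 3, 3, 434]
[50, 3, 3, 434]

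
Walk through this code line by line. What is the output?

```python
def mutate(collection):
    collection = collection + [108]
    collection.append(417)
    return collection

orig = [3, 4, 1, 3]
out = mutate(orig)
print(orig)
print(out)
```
[3, 4, 1, 3]
[3, 4, 1, 3, 108, 417]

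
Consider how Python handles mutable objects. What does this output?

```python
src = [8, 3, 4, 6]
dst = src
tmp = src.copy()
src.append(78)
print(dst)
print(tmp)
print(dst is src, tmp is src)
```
[8, 3, 4, 6, 78]
[8, 3, 4, 6]
True False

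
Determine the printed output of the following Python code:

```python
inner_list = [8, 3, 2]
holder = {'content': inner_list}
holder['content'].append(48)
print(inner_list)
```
[8, 3, 2, 48]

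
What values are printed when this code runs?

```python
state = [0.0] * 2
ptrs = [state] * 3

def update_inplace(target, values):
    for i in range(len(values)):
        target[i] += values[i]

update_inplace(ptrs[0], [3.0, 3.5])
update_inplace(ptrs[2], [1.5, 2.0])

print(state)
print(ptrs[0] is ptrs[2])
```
[4.5, 5.5]
True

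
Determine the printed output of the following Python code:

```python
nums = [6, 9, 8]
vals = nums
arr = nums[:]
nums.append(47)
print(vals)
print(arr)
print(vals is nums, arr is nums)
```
[6, 9, 8, 47]
[6, 9, 8]
True False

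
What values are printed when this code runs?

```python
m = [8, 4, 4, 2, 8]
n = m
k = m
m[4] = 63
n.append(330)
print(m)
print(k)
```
[8, 4, 4, 2, 63, 330]
[8, 4, 4, 2, 63, 330]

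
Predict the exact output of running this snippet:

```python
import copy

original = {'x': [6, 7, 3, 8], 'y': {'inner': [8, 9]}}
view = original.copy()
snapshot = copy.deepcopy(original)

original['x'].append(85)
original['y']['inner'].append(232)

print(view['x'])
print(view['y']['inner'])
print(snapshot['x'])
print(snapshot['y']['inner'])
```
[6, 7, 3, 8, 85]
[8, 9, 232]
[6, 7, 3, 8]
[8, 9]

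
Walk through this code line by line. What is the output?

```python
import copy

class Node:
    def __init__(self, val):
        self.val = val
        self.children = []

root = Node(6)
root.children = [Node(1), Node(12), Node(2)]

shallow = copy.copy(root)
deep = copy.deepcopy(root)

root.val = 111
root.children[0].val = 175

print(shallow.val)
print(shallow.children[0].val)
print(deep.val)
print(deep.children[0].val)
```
6
175
6
1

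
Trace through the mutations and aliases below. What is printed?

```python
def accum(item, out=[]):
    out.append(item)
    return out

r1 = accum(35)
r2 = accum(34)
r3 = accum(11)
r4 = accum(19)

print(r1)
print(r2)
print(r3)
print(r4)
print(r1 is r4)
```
[35, 34, 11, 19]
[35, 34, 11, 19]
[35, 34, 11, 19]
[35, 34, 11, 19]
True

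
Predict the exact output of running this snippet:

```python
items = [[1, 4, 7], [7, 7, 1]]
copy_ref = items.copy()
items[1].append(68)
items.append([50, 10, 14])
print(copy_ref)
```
[[1, 4, 7], [7, 7, 1, 68]]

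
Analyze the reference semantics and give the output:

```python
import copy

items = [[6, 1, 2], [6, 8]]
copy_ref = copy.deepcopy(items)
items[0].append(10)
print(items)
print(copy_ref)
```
[[6, 1, 2, 10], [6, 8]]
[[6, 1, 2], [6, 8]]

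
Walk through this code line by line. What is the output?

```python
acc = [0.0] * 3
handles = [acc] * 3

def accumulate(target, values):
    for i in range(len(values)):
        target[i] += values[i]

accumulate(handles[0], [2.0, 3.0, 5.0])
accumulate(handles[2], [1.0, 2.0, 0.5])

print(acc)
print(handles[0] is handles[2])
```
[3.0, 5.0, 5.5]
True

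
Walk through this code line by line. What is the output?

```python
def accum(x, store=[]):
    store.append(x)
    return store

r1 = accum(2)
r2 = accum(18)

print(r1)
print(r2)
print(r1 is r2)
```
[2, 18]
[2, 18]
True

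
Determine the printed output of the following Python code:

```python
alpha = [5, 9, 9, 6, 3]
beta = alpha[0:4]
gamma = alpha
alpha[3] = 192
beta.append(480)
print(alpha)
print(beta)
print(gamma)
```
[5, 9, 9, 192, 3]
[5, 9, 9, 6, 480]
[5, 9, 9, 192, 3]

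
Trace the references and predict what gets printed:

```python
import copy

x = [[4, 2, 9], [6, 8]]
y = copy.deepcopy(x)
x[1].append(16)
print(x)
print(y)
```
[[4, 2, 9], [6, 8, 16]]
[[4, 2, 9], [6, 8]]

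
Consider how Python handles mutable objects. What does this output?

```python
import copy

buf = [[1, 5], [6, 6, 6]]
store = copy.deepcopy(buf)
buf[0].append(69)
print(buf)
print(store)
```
[[1, 5, 69], [6, 6, 6]]
[[1, 5], [6, 6, 6]]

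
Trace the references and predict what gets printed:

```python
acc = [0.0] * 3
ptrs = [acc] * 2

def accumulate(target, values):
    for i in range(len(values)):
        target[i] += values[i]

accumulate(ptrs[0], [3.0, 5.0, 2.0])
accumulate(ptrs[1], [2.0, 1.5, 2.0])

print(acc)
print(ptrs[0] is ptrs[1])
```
[5.0, 6.5, 4.0]
True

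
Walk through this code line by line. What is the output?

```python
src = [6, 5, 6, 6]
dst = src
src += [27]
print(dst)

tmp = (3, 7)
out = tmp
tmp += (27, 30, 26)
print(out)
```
[6, 5, 6, 6, 27]
(3, 7)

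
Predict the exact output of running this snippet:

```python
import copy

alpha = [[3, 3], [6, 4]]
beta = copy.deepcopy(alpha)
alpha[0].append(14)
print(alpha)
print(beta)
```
[[3, 3, 14], [6, 4]]
[[3, 3], [6, 4]]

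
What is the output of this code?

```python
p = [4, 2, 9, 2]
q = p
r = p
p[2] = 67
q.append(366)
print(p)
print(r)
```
[4, 2, 67, 2, 366]
[4, 2, 67, 2, 366]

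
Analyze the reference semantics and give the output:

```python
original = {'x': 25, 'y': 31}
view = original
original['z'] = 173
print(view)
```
{'x': 25, 'y': 31, 'z': 173}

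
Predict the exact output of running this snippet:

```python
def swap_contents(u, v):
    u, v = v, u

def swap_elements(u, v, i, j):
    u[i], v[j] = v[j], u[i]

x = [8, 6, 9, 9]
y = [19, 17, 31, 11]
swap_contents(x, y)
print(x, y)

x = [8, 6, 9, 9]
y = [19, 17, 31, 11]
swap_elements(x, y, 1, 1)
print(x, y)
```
[8, 6, 9, 9] [19, 17, 31, 11]
[8, 17, 9, 9] [19, 6, 31, 11]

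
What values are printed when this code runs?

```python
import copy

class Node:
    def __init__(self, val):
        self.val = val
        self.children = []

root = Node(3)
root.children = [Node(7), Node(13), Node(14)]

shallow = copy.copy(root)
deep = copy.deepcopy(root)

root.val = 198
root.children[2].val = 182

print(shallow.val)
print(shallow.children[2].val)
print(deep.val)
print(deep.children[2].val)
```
3
182
3
14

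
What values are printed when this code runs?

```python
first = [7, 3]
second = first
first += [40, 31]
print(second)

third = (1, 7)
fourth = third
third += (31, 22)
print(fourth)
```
[7, 3, 40, 31]
(1, 7)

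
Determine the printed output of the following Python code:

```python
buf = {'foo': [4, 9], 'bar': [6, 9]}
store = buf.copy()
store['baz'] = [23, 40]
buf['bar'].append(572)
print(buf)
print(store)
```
{'foo': [4, 9], 'bar': [6, 9, 572]}
{'foo': [4, 9], 'bar': [6, 9, 572], 'baz': [23, 40]}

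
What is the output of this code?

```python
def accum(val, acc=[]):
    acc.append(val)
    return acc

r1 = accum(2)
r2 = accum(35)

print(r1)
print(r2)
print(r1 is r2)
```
[2, 35]
[2, 35]
True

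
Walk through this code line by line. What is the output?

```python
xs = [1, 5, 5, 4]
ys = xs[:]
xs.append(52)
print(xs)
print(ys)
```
[1, 5, 5, 4, 52]
[1, 5, 5, 4]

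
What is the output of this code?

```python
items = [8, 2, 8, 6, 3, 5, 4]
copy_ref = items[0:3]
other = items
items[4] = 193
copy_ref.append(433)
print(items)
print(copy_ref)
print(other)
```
[8, 2, 8, 6, 193, 5, 4]
[8, 2, 8, 433]
[8, 2, 8, 6, 193, 5, 4]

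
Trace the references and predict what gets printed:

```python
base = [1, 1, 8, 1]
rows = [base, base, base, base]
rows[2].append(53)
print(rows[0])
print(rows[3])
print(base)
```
[1, 1, 8, 1, 53]
[1, 1, 8, 1, 53]
[1, 1, 8, 1, 53]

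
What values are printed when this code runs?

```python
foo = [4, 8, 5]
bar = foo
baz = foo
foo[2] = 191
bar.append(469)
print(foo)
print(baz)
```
[4, 8, 191, 469]
[4, 8, 191, 469]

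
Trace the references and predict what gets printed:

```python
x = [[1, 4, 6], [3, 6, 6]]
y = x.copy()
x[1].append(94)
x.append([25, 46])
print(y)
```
[[1, 4, 6], [3, 6, 6, 94]]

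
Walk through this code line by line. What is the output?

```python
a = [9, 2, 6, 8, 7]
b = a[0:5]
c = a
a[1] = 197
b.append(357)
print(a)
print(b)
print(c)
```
[9, 197, 6, 8, 7]
[9, 2, 6, 8, 7, 357]
[9, 197, 6, 8, 7]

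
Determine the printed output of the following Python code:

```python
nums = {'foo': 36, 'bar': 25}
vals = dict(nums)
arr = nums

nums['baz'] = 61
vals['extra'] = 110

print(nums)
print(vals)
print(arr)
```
{'foo': 36, 'bar': 25, 'baz': 61}
{'foo': 36, 'bar': 25, 'extra': 110}
{'foo': 36, 'bar': 25, 'baz': 61}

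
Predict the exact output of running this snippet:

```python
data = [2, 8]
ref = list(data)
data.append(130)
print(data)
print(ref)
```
[2, 8, 130]
[2, 8]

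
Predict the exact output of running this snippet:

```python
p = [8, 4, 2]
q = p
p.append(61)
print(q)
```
[8, 4, 2, 61]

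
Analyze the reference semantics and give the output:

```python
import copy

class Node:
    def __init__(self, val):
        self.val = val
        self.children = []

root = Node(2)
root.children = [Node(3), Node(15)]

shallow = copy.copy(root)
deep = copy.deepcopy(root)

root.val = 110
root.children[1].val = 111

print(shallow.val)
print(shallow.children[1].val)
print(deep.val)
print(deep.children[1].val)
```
2
111
2
15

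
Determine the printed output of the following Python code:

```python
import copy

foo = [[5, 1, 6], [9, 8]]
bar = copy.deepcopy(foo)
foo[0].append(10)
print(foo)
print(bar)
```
[[5, 1, 6, 10], [9, 8]]
[[5, 1, 6], [9, 8]]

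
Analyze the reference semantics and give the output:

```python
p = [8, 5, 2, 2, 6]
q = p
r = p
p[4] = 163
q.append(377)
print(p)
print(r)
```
[8, 5, 2, 2, 163, 377]
[8, 5, 2, 2, 163, 377]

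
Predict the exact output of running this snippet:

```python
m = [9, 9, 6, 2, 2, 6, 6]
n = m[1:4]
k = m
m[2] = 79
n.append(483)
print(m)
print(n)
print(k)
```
[9, 9, 79, 2, 2, 6, 6]
[9, 6, 2, 483]
[9, 9, 79, 2, 2, 6, 6]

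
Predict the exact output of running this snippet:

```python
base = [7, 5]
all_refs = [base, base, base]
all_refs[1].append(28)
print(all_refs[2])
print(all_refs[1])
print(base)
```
[7, 5, 28]
[7, 5, 28]
[7, 5, 28]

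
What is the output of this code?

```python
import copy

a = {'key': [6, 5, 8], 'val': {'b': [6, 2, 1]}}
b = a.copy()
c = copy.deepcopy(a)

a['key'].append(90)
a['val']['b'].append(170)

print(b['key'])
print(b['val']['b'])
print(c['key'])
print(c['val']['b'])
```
[6, 5, 8, 90]
[6, 2, 1, 170]
[6, 5, 8]
[6, 2, 1]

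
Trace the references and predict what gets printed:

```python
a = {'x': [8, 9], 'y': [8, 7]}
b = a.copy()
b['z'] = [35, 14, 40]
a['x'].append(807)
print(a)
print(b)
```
{'x': [8, 9, 807], 'y': [8, 7]}
{'x': [8, 9, 807], 'y': [8, 7], 'z': [35, 14, 40]}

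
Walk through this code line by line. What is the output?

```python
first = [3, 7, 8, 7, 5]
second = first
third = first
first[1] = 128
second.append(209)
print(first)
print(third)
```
[3, 128, 8, 7, 5, 209]
[3, 128, 8, 7, 5, 209]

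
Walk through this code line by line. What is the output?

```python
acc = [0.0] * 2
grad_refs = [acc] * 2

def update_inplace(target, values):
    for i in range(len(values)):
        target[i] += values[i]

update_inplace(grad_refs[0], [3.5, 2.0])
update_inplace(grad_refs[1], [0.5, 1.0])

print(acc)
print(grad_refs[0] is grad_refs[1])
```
[4.0, 3.0]
True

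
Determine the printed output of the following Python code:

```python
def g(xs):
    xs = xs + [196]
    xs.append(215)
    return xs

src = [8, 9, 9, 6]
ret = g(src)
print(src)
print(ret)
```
[8, 9, 9, 6]
[8, 9, 9, 6, 196, 215]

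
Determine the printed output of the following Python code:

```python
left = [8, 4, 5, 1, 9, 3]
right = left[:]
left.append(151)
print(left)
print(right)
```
[8, 4, 5, 1, 9, 3, 151]
[8, 4, 5, 1, 9, 3]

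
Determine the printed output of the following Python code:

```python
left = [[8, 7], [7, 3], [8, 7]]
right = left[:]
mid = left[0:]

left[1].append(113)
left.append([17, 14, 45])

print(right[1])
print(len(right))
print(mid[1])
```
[7, 3, 113]
3
[7, 3, 113]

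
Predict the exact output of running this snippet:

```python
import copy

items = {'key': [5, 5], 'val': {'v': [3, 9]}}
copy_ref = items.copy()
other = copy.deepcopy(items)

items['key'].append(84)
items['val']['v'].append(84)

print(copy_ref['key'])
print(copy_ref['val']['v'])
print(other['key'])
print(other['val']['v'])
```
[5, 5, 84]
[3, 9, 84]
[5, 5]
[3, 9]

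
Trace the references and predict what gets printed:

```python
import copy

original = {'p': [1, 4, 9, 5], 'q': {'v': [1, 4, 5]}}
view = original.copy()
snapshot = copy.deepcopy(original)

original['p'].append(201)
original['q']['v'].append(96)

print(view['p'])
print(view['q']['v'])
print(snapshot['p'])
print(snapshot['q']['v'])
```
[1, 4, 9, 5, 201]
[1, 4, 5, 96]
[1, 4, 9, 5]
[1, 4, 5]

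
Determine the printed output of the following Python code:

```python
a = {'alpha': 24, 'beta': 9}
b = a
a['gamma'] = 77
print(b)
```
{'alpha': 24, 'beta': 9, 'gamma': 77}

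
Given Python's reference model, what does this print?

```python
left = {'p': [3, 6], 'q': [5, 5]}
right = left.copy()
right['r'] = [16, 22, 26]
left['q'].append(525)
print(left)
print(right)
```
{'p': [3, 6], 'q': [5, 5, 525]}
{'p': [3, 6], 'q': [5, 5, 525], 'r': [16, 22, 26]}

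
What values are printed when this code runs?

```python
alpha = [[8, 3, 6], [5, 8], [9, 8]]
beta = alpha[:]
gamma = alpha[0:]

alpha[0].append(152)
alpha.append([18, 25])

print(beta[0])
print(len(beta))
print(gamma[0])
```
[8, 3, 6, 152]
3
[8, 3, 6, 152]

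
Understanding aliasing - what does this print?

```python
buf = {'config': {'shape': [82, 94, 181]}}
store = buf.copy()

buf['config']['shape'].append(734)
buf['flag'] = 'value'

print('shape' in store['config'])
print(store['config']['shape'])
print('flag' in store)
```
True
[82, 94, 181, 734]
False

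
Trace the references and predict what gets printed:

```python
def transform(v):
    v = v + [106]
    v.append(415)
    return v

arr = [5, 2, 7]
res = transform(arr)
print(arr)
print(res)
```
[5, 2, 7]
[5, 2, 7, 106, 415]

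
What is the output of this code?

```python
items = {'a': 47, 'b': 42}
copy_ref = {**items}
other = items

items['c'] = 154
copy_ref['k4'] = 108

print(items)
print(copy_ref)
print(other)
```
{'a': 47, 'b': 42, 'c': 154}
{'a': 47, 'b': 42, 'k4': 108}
{'a': 47, 'b': 42, 'c': 154}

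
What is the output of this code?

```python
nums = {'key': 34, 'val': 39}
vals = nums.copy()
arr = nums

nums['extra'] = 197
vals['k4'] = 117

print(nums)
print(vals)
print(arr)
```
{'key': 34, 'val': 39, 'extra': 197}
{'key': 34, 'val': 39, 'k4': 117}
{'key': 34, 'val': 39, 'extra': 197}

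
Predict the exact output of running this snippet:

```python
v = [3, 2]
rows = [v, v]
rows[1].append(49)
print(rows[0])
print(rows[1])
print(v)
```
[3, 2, 49]
[3, 2, 49]
[3, 2, 49]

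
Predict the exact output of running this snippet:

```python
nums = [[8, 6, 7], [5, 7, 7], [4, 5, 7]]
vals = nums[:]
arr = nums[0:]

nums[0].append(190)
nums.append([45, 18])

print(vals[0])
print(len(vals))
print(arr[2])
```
[8, 6, 7, 190]
3
[4, 5, 7]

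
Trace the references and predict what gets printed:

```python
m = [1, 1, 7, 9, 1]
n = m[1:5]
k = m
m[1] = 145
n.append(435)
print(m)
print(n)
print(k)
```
[1, 145, 7, 9, 1]
[1, 7, 9, 1, 435]
[1, 145, 7, 9, 1]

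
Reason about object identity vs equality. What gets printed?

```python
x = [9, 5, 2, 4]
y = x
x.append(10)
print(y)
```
[9, 5, 2, 4, 10]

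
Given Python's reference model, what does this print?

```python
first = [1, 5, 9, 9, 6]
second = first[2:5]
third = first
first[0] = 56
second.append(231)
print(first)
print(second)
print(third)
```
[56, 5, 9, 9, 6]
[9, 9, 6, 231]
[56, 5, 9, 9, 6]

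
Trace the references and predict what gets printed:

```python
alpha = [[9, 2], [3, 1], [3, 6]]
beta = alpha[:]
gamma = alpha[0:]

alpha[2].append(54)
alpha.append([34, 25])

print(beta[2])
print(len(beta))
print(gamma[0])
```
[3, 6, 54]
3
[9, 2]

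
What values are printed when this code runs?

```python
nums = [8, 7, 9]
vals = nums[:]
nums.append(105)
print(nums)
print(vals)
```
[8, 7, 9, 105]
[8, 7, 9]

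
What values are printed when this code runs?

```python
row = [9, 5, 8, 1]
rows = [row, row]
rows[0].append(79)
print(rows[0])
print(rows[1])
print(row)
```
[9, 5, 8, 1, 79]
[9, 5, 8, 1, 79]
[9, 5, 8, 1, 79]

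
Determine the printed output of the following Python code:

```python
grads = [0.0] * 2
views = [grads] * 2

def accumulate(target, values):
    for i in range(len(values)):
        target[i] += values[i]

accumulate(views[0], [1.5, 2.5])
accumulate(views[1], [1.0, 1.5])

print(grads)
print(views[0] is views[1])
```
[2.5, 4.0]
True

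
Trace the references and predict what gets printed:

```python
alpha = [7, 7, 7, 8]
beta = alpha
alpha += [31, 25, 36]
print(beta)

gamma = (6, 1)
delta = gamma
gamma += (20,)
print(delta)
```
[7, 7, 7, 8, 31, 25, 36]
(6, 1)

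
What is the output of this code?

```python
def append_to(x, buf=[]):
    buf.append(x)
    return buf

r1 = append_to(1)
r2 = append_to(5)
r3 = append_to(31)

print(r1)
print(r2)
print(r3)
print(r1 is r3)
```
[1, 5, 31]
[1, 5, 31]
[1, 5, 31]
True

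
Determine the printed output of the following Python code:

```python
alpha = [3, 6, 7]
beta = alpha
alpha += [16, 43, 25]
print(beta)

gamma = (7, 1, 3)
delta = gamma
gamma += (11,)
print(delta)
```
[3, 6, 7, 16, 43, 25]
(7, 1, 3)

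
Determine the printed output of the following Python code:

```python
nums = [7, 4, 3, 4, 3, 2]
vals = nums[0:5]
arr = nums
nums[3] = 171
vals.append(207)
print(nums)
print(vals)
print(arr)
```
[7, 4, 3, 171, 3, 2]
[7, 4, 3, 4, 3, 207]
[7, 4, 3, 171, 3, 2]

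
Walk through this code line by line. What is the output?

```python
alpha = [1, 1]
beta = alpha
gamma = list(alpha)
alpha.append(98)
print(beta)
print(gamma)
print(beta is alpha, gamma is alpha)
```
[1, 1, 98]
[1, 1]
True False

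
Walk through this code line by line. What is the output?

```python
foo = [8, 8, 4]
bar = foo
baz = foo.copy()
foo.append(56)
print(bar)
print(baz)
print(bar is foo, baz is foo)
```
[8, 8, 4, 56]
[8, 8, 4]
True False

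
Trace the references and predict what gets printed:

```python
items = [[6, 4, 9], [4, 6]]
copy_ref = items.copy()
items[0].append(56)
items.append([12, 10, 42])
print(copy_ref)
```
[[6, 4, 9, 56], [4, 6]]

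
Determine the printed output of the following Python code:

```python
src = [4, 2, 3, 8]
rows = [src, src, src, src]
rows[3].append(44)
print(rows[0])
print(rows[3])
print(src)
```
[4, 2, 3, 8, 44]
[4, 2, 3, 8, 44]
[4, 2, 3, 8, 44]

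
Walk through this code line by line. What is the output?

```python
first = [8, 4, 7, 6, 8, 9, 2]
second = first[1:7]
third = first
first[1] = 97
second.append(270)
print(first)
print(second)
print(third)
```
[8, 97, 7, 6, 8, 9, 2]
[4, 7, 6, 8, 9, 2, 270]
[8, 97, 7, 6, 8, 9, 2]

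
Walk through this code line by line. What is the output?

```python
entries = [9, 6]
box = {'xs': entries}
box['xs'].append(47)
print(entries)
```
[9, 6, 47]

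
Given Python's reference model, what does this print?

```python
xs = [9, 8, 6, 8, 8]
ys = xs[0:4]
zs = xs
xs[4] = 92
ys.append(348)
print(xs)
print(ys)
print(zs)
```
[9, 8, 6, 8, 92]
[9, 8, 6, 8, 348]
[9, 8, 6, 8, 92]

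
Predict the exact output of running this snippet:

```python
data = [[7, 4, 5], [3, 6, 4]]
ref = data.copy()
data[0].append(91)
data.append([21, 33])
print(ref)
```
[[7, 4, 5, 91], [3, 6, 4]]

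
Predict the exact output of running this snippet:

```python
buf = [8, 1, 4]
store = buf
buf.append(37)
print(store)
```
[8, 1, 4, 37]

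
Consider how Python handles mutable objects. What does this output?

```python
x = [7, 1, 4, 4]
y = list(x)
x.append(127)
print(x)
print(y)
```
[7, 1, 4, 4, 127]
[7, 1, 4, 4]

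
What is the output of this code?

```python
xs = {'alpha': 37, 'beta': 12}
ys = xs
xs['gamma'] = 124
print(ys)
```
{'alpha': 37, 'beta': 12, 'gamma': 124}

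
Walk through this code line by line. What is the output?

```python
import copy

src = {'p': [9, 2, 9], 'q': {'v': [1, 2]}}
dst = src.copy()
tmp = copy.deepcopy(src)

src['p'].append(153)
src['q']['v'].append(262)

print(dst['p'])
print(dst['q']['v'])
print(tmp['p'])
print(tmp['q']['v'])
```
[9, 2, 9, 153]
[1, 2, 262]
[9, 2, 9]
[1, 2]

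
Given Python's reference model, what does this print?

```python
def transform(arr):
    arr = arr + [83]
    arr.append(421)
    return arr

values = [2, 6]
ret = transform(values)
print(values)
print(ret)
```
[2, 6]
[2, 6, 83, 421]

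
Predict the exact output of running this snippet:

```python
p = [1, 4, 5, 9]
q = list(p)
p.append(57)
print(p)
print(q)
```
[1, 4, 5, 9, 57]
[1, 4, 5, 9]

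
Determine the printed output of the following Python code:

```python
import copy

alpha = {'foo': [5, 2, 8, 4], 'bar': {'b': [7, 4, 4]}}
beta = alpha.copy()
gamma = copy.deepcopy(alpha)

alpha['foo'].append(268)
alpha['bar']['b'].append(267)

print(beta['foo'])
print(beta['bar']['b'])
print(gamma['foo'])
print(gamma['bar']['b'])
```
[5, 2, 8, 4, 268]
[7, 4, 4, 267]
[5, 2, 8, 4]
[7, 4, 4]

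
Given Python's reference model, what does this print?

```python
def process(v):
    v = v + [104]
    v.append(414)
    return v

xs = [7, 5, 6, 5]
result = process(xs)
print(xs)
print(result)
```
[7, 5, 6, 5]
[7, 5, 6, 5, 104, 414]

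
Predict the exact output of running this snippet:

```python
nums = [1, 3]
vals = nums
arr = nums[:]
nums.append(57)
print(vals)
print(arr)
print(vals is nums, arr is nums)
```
[1, 3, 57]
[1, 3]
True False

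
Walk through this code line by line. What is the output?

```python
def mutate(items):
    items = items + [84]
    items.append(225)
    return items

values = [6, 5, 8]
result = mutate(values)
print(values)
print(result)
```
[6, 5, 8]
[6, 5, 8, 84, 225]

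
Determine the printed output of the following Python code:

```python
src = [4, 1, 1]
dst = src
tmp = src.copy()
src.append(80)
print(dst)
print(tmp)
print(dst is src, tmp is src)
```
[4, 1, 1, 80]
[4, 1, 1]
True False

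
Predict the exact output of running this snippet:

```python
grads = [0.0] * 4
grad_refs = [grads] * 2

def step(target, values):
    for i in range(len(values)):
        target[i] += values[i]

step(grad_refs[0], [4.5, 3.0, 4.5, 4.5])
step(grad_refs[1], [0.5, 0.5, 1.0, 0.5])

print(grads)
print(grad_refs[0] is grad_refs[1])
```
[5.0, 3.5, 5.5, 5.0]
True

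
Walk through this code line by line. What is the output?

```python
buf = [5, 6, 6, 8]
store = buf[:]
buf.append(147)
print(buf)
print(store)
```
[5, 6, 6, 8, 147]
[5, 6, 6, 8]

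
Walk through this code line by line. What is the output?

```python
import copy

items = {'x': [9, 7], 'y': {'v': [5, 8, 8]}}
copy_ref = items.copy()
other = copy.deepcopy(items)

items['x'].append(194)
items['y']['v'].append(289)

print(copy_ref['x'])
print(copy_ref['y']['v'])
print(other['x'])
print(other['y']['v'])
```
[9, 7, 194]
[5, 8, 8, 289]
[9, 7]
[5, 8, 8]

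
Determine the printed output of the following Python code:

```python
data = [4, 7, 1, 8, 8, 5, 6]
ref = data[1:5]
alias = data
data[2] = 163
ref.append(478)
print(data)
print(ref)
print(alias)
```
[4, 7, 163, 8, 8, 5, 6]
[7, 1, 8, 8, 478]
[4, 7, 163, 8, 8, 5, 6]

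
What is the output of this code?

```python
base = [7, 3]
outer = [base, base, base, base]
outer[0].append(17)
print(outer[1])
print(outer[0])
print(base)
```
[7, 3, 17]
[7, 3, 17]
[7, 3, 17]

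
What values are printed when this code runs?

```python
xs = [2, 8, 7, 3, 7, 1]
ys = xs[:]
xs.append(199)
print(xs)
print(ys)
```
[2, 8, 7, 3, 7, 1, 199]
[2, 8, 7, 3, 7, 1]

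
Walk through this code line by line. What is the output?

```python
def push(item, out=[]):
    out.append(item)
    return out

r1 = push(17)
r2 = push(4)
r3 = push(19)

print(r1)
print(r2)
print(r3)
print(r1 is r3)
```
[17, 4, 19]
[17, 4, 19]
[17, 4, 19]
True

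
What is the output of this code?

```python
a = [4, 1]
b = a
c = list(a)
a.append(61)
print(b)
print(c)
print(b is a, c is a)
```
[4, 1, 61]
[4, 1]
True False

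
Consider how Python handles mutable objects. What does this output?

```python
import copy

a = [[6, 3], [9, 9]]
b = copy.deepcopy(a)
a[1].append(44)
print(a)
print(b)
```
[[6, 3], [9, 9, 44]]
[[6, 3], [9, 9]]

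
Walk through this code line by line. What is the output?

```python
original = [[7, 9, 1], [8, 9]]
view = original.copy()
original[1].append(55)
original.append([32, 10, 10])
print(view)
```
[[7, 9, 1], [8, 9, 55]]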